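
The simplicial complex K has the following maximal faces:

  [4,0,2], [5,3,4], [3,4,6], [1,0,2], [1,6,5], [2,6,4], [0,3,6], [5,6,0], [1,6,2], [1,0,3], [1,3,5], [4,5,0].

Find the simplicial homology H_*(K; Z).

H_0 ≅ Z,  H_1 ≅ Z/2,  H_2 = 0.

K has 7 vertices, 18 edges, 12 triangles.
rank ∂_0 = 0, rank ∂_1 = 6 ⇒ b_0 = 7 − 0 − 6 = 1; all invariant factors of ∂_1 are 1 so no torsion. So H_0 = Z.
rank ∂_1 = 6, rank ∂_2 = 12 ⇒ b_1 = 18 − 6 − 12 = 0; ∂_2 has invariant factor(s) [2] giving torsion. So H_1 = Z/2.
rank ∂_2 = 12, rank ∂_3 = 0 ⇒ b_2 = 12 − 12 − 0 = 0. So H_2 = 0.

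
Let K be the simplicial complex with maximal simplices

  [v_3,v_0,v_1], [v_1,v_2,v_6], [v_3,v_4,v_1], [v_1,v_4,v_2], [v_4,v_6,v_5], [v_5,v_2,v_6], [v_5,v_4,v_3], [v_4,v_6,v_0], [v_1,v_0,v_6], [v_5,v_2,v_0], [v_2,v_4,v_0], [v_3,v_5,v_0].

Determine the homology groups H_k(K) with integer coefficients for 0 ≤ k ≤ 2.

H_0 = Z,  H_1 = Z/2Z,  H_2 = 0.

Take the total order v_0 < v_1 < v_2 < v_3 < v_4 < v_5 < v_6 on the vertex set. Then K (dimension 2) consists of the simplices:

  0-simplices (7): [v_0], [v_1], [v_2], [v_3], [v_4], [v_5], [v_6]
  1-simplices (18): (18 of them)
  2-simplices (12): (12 of them)

giving chain groups C_0 ≅ Z^7, C_1 ≅ Z^18, C_2 ≅ Z^12.

Boundary ∂_1: C_1 → C_0 maps an edge to its endpoints' difference, ∂[p,q] = q − p. For instance
  ∂[v_1,v_4] = [v_4] − [v_1].
The 7×18 boundary matrix has rank 6 and Smith normal form diag(1,1,1,1,1,1).

Boundary ∂_2: C_2 → C_1 acts by ∂[p,q,r] = [q,r] − [p,r] + [p,q]. For instance
  ∂[v_0,v_2,v_5] = [v_2,v_5] − [v_0,v_5] + [v_0,v_2],
  ∂[v_3,v_4,v_5] = [v_4,v_5] − [v_3,v_5] + [v_3,v_4].
The resulting 18×12 matrix has rank 12, and its Smith normal form has invariant factors (1,1,1,1,1,1,1,1,1,1,1,2).

Now H_k = ker ∂_k / im ∂_{k+1}, so:

  H_0: rank C_0 − rank ∂_1 = 7 − 6 = 1, and the invariant factors of ∂_1 are all 1, so H_0 = Z.
  H_1: rank ker ∂_1 − rank ∂_2 = (18 − 6) − 12 = 0, and ∂_2 has invariant factor 2 > 1, so H_1 = Z/2Z.
  H_2: rank ker ∂_2 − rank ∂_3 = (12 − 12) − 0 = 0, and there is no ∂_3, so H_2 = 0.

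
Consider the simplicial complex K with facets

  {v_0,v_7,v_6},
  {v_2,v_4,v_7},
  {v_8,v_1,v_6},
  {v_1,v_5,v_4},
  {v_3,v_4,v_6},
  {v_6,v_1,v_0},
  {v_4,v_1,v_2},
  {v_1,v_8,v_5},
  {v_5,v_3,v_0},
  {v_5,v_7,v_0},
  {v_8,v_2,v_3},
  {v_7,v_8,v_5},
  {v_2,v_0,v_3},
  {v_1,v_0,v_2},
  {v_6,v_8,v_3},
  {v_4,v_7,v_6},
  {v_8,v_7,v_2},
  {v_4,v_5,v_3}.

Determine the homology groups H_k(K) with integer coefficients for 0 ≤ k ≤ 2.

H_0 ≅ Z,  H_1 ≅ Z^2,  H_2 ≅ Z.

We work with the vertex ordering v_0 < v_1 < v_2 < v_3 < v_4 < v_5 < v_6 < v_7 < v_8. The simplices of K, each written with vertices in increasing order, are:

  0-simplices (9): [v_0], [v_1], [v_2], [v_3], [v_4], [v_5], [v_6], [v_7], [v_8]
  1-simplices (27): (27 of them)
  2-simplices (18): (18 of them)

Hence C_0 ≅ Z^9, C_1 ≅ Z^27, C_2 ≅ Z^18.

∂_1: C_1 → C_0 sends each edge [p,q] (with p < q) to q − p.
As a 9×27 matrix over Z this has rank 8, with invariant factors (1,1,1,1,1,1,1,1).

∂_2: C_2 → C_1 maps a triangle to the signed sum of its edges. For instance
  ∂[v_0,v_1,v_2] = [v_1,v_2] − [v_0,v_2] + [v_0,v_1],
  ∂[v_3,v_4,v_6] = [v_4,v_6] − [v_3,v_6] + [v_3,v_4].
The 27×18 boundary matrix has rank 17 and Smith normal form diag(1,1,1,1,1,1,1,1,1,1,1,1,1,1,1,1,1).

Now H_k = ker ∂_k / im ∂_{k+1}, so:

  H_0: rank C_0 − rank ∂_1 = 9 − 8 = 1, and the invariant factors of ∂_1 are all 1, so H_0 ≅ Z.
  H_1: rank ker ∂_1 − rank ∂_2 = (27 − 8) − 17 = 2, and the invariant factors of ∂_2 are all 1, so H_1 ≅ Z^2.
  H_2: rank ker ∂_2 − rank ∂_3 = (18 − 17) − 0 = 1, and there is no ∂_3, so H_2 ≅ Z.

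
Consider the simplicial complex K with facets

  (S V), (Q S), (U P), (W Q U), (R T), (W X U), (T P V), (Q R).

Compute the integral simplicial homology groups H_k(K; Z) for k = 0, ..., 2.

Order the vertices as P < Q < R < S < T < U < V < W < X. Listing each simplex with vertices in this order, K has dimension 2 with simplices:

  0-simplices (9): P, Q, R, S, T, U, V, W, X
  1-simplices (13): PT, PU, PV, QR, QS, QU, QW, RT, SV, TV, UW, UX, WX
  2-simplices (3): PTV, QUW, UWX

Hence C_0 ≅ Z^9, C_1 ≅ Z^13, C_2 ≅ Z^3.

The boundary map ∂_1: C_1 → C_0 is given by ∂[p,q] = [q] − [p]. For instance
  ∂UW = W − U.
As a 9×13 matrix over Z this has rank 8, with invariant factors (1,1,1,1,1,1,1,1).

∂_2: C_2 → C_1 maps a triangle to the signed sum of its edges. For instance
  ∂QUW = UW − QW + QU,
  ∂UWX = WX − UX + UW.
The 13×3 boundary matrix has rank 3 and Smith normal form diag(1,1,1).

Reading off H_k = ker ∂_k / im ∂_{k+1}:

  H_0: rank C_0 − rank ∂_1 = 9 − 8 = 1, and the invariant factors of ∂_1 are all 1, so H_0 ≅ Z.
  H_1: rank ker ∂_1 − rank ∂_2 = (13 − 8) − 3 = 2, and the invariant factors of ∂_2 are all 1, so H_1 ≅ Z^2.
  H_2: rank ker ∂_2 − rank ∂_3 = (3 − 3) − 0 = 0, and there is no ∂_3, so H_2 ≅ 0.

H_0 ≅ Z,  H_1 ≅ Z^2,  H_2 = 0.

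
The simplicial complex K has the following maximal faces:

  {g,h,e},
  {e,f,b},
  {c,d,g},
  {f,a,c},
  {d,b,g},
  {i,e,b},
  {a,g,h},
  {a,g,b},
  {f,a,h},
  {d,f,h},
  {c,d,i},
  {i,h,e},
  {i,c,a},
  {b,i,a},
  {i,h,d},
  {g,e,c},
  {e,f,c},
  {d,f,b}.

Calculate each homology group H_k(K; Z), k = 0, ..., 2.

H_0 = Z,  H_1 = Z^2,  H_2 = Z.

Take the total order a < b < c < d < e < f < g < h < i on the vertex set. Then K (dimension 2) consists of the simplices:

  0-simplices (9): a, b, c, d, e, f, g, h, i
  1-simplices (27): ab, ac, af, ag, ah, ai, bd, be, bf, bg, bi, cd, ce, cf, cg, ci, df, dg, dh, di, ef, eg, eh, ei, fh, gh, hi
  2-simplices (18): abg, abi, acf, aci, afh, agh, bdf, bdg, bef, bei, cdg, cdi, cef, ceg, dfh, dhi, egh, ehi

so the chain groups are C_0 ≅ Z^9, C_1 ≅ Z^27, C_2 ≅ Z^18.

Boundary ∂_1: C_1 → C_0 sends each edge [p,q] (with p < q) to q − p. For instance
  ∂ci = i − c.
This gives a 9×27 integer matrix of rank 8; reducing to Smith normal form yields diagonal entries (1,1,1,1,1,1,1,1).

∂_2: C_2 → C_1 maps a triangle to the signed sum of its edges. For instance
  ∂cdg = dg − cg + cd,
  ∂cdi = di − ci + cd.
The 27×18 boundary matrix has rank 17 and Smith normal form diag(1,1,1,1,1,1,1,1,1,1,1,1,1,1,1,1,1).

Computing H_k = (kernel of ∂_k) / (image of ∂_{k+1}):

  H_0: rank C_0 − rank ∂_1 = 9 − 8 = 1, and the invariant factors of ∂_1 are all 1, so H_0 = Z.
  H_1: rank ker ∂_1 − rank ∂_2 = (27 − 8) − 17 = 2, and the invariant factors of ∂_2 are all 1, so H_1 = Z^2.
  H_2: rank ker ∂_2 − rank ∂_3 = (18 − 17) − 0 = 1, and there is no ∂_3, so H_2 = Z.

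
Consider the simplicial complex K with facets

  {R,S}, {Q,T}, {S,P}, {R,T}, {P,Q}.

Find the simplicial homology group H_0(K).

K has 5 vertices, 5 edges.
rank ∂_0 = 0, rank ∂_1 = 4 ⇒ b_0 = 5 − 0 − 4 = 1; all invariant factors of ∂_1 are 1 so no torsion. So H_0 ≅ Z.

H_0 ≅ Z.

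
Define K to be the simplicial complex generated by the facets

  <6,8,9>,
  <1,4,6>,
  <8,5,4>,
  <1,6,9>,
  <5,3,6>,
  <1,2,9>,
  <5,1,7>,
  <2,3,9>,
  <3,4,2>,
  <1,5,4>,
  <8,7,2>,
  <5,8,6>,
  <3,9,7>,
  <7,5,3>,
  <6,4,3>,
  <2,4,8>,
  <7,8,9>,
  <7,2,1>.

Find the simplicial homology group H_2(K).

Fix the vertex order 1 < 2 < 3 < 4 < 5 < 6 < 7 < 8 < 9 and write every simplex with vertices in increasing order. Then dim K = 2 and the simplices of K are:

  0-simplices (9): [1], [2], [3], [4], [5], [6], [7], [8], [9]
  1-simplices (27): (27 of them)
  2-simplices (18): [1,2,7], [1,2,9], [1,4,5], [1,4,6], [1,5,7], [1,6,9], [2,3,4], [2,3,9], [2,4,8], [2,7,8], [3,4,6], [3,5,6], [3,5,7], [3,7,9], [4,5,8], [5,6,8], [6,8,9], [7,8,9]

Hence C_0 ≅ Z^9, C_1 ≅ Z^27, C_2 ≅ Z^18.

∂_1: C_1 → C_0 is given by ∂[p,q] = [q] − [p]. For instance
  ∂[2,9] = [9] − [2].
This gives a 9×27 integer matrix of rank 8; reducing to Smith normal form yields diagonal entries (1,1,1,1,1,1,1,1).

The boundary map ∂_2: C_2 → C_1 maps a triangle to the signed sum of its edges. For instance
  ∂[6,8,9] = [8,9] − [6,9] + [6,8],
  ∂[3,4,6] = [4,6] − [3,6] + [3,4].
The resulting 27×18 matrix has rank 18, and its Smith normal form has invariant factors (1,1,1,1,1,1,1,1,1,1,1,1,1,1,1,1,1,2).

From H_k ≅ ker(∂_k) / im(∂_{k+1}) we obtain:

  H_2: rank ker ∂_2 − rank ∂_3 = (18 − 18) − 0 = 0, and there is no ∂_3, so H_2 ≅ 0.

H_2 ≅ 0.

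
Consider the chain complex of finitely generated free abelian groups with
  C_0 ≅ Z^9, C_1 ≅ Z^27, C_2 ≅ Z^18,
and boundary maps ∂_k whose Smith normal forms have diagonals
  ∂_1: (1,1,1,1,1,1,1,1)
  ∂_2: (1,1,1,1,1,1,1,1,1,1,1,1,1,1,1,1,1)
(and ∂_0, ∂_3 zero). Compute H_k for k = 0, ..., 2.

H_0 = Z,  H_1 = Z^2,  H_2 = Z.

H_0: b_0 = 9 − 0 − 8 = 1; torsion from ∂_1 factors > 1: none. So H_0 = Z.
H_1: b_1 = 27 − 8 − 17 = 2; torsion from ∂_2 factors > 1: none. So H_1 = Z^2.
H_2: b_2 = 18 − 17 − 0 = 1; torsion from ∂_3 factors > 1: none. So H_2 = Z.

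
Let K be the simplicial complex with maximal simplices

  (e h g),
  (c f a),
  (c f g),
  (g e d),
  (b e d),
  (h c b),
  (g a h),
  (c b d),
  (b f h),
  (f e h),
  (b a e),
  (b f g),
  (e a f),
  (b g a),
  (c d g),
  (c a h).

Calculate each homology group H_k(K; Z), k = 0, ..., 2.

Fix the vertex order a < b < c < d < e < f < g < h and write every simplex with vertices in increasing order. Then dim K = 2 and the simplices of K are:

  0-simplices (8): a, b, c, d, e, f, g, h
  1-simplices (24): ab, ac, ae, af, ag, ah, bc, bd, be, bf, bg, bh, cd, cf, cg, ch, de, dg, ef, eg, eh, fg, fh, gh
  2-simplices (16): abe, abg, acf, ach, aef, agh, bcd, bch, bde, bfg, bfh, cdg, cfg, deg, efh, egh

so the chain groups are C_0 ≅ Z^8, C_1 ≅ Z^24, C_2 ≅ Z^16.

Boundary ∂_1: C_1 → C_0 sends each edge [p,q] (with p < q) to q − p. For instance
  ∂cd = d − c.
The 8×24 boundary matrix has rank 7 and Smith normal form diag(1,1,1,1,1,1,1).

∂_2: C_2 → C_1 sends each 2-simplex [p,q,r] to [q,r] − [p,r] + [p,q]. For instance
  ∂bfg = fg − bg + bf,
  ∂abe = be − ae + ab.
This gives a 24×16 integer matrix of rank 15; reducing to Smith normal form yields diagonal entries (1,1,1,1,1,1,1,1,1,1,1,1,1,1,1).

Reading off H_k = ker ∂_k / im ∂_{k+1}:

  H_0: rank C_0 − rank ∂_1 = 8 − 7 = 1, and the invariant factors of ∂_1 are all 1, so H_0 ≅ Z.
  H_1: rank ker ∂_1 − rank ∂_2 = (24 − 7) − 15 = 2, and the invariant factors of ∂_2 are all 1, so H_1 ≅ Z^2.
  H_2: rank ker ∂_2 − rank ∂_3 = (16 − 15) − 0 = 1, and there is no ∂_3, so H_2 ≅ Z.

H_0 = Z,  H_1 = Z^2,  H_2 = Z.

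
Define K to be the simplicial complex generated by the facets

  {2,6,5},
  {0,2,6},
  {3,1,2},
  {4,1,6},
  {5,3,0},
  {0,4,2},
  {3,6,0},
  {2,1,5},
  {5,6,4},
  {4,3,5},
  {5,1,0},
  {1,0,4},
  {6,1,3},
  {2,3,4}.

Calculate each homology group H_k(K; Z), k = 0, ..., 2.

H_0 = Z,  H_1 = Z^2,  H_2 = Z.

Order the vertices as 0 < 1 < 2 < 3 < 4 < 5 < 6. Listing each simplex with vertices in this order, K has dimension 2 with simplices:

  0-simplices (7): [0], [1], [2], [3], [4], [5], [6]
  1-simplices (21): [0,1], [0,2], [0,3], [0,4], [0,5], [0,6], [1,2], [1,3], [1,4], [1,5], [1,6], [2,3], [2,4], [2,5], [2,6], [3,4], [3,5], [3,6], [4,5], [4,6], [5,6]
  2-simplices (14): [0,1,4], [0,1,5], [0,2,4], [0,2,6], [0,3,5], [0,3,6], [1,2,3], [1,2,5], [1,3,6], [1,4,6], [2,3,4], [2,5,6], [3,4,5], [4,5,6]

Hence C_0 ≅ Z^7, C_1 ≅ Z^21, C_2 ≅ Z^14.

The boundary map ∂_1: C_1 → C_0 maps an edge to its endpoints' difference, ∂[p,q] = q − p.
The resulting 7×21 matrix has rank 6, and its Smith normal form has invariant factors (1,1,1,1,1,1).

Boundary ∂_2: C_2 → C_1 acts by ∂[p,q,r] = [q,r] − [p,r] + [p,q]. For instance
  ∂[1,2,3] = [2,3] − [1,3] + [1,2],
  ∂[0,1,4] = [1,4] − [0,4] + [0,1].
As a 21×14 matrix over Z this has rank 13, with invariant factors (1,1,1,1,1,1,1,1,1,1,1,1,1).

Now H_k = ker ∂_k / im ∂_{k+1}, so:

  H_0: rank C_0 − rank ∂_1 = 7 − 6 = 1, and the invariant factors of ∂_1 are all 1, so H_0 ≅ Z.
  H_1: rank ker ∂_1 − rank ∂_2 = (21 − 6) − 13 = 2, and the invariant factors of ∂_2 are all 1, so H_1 ≅ Z^2.
  H_2: rank ker ∂_2 − rank ∂_3 = (14 − 13) − 0 = 1, and there is no ∂_3, so H_2 ≅ Z.

As a check, the Euler characteristic is 7 − 21 + 14 = 0, which agrees with 1 − 2 + 1 = 0.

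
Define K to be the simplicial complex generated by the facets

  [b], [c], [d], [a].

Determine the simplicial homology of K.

Order the vertices as a < b < c < d. Listing each simplex with vertices in this order, K has dimension 0 with simplices:

  0-simplices (4): a, b, c, d

Hence C_0 ≅ Z^4.

Now H_k = ker ∂_k / im ∂_{k+1}, so:

  H_0: rank C_0 − rank ∂_1 = 4 − 0 = 4, and there is no ∂_1, so H_0 ≅ Z^4.

H_0 ≅ Z^4.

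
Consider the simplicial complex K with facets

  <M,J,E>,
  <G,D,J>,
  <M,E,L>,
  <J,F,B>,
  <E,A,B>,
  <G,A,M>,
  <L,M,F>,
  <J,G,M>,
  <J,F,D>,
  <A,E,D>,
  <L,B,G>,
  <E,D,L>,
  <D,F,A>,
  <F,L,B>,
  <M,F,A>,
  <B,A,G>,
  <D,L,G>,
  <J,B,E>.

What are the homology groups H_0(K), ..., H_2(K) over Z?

H_0 ≅ Z,  H_1 ≅ Z^2,  H_2 ≅ Z.

Order the vertices as A < B < D < E < F < G < J < L < M. Listing each simplex with vertices in this order, K has dimension 2 with simplices:

  0-simplices (9): A, B, D, E, F, G, J, L, M
  1-simplices (27): AB, AD, AE, AF, AG, AM, BE, BF, BG, BJ, BL, DE, DF, DG, DJ, DL, EJ, EL, EM, FJ, FL, FM, GJ, GL, GM, JM, LM
  2-simplices (18): ABE, ABG, ADE, ADF, AFM, AGM, BEJ, BFJ, BFL, BGL, DEL, DFJ, DGJ, DGL, EJM, ELM, FLM, GJM

Hence C_0 ≅ Z^9, C_1 ≅ Z^27, C_2 ≅ Z^18.

Boundary ∂_1: C_1 → C_0 sends each edge [p,q] (with p < q) to q − p. For instance
  ∂AD = D − A.
As a 9×27 matrix over Z this has rank 8, with invariant factors (1,1,1,1,1,1,1,1).

Boundary ∂_2: C_2 → C_1 sends each 2-simplex [p,q,r] to [q,r] − [p,r] + [p,q]. For instance
  ∂BEJ = EJ − BJ + BE,
  ∂AGM = GM − AM + AG.
As a 27×18 matrix over Z this has rank 17, with invariant factors (1,1,1,1,1,1,1,1,1,1,1,1,1,1,1,1,1).

Reading off H_k = ker ∂_k / im ∂_{k+1}:

  H_0: rank C_0 − rank ∂_1 = 9 − 8 = 1, and the invariant factors of ∂_1 are all 1, so H_0 = Z.
  H_1: rank ker ∂_1 − rank ∂_2 = (27 − 8) − 17 = 2, and the invariant factors of ∂_2 are all 1, so H_1 = Z^2.
  H_2: rank ker ∂_2 − rank ∂_3 = (18 − 17) − 0 = 1, and there is no ∂_3, so H_2 = Z.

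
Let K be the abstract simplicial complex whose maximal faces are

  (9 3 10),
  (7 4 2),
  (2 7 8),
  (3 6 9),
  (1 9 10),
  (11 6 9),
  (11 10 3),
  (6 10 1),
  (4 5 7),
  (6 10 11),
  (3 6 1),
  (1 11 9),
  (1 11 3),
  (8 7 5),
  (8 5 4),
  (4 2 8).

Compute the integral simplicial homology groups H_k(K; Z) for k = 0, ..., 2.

Take the total order 1 < 2 < 3 < 4 < 5 < 6 < 7 < 8 < 9 < 10 < 11 on the vertex set. Then K (dimension 2) consists of the simplices:

  0-simplices (11): [1], [2], [3], [4], [5], [6], [7], [8], [9], [10], [11]
  1-simplices (24): (24 of them)
  2-simplices (16): [1,3,6], [1,3,11], [1,6,10], [1,9,10], [1,9,11], [2,4,7], [2,4,8], [2,7,8], [3,6,9], [3,9,10], [3,10,11], [4,5,7], [4,5,8], [5,7,8], [6,9,11], [6,10,11]

giving chain groups C_0 ≅ Z^11, C_1 ≅ Z^24, C_2 ≅ Z^16.

The boundary map ∂_1: C_1 → C_0 sends each edge [p,q] (with p < q) to q − p. For instance
  ∂[1,3] = [3] − [1].
This gives a 11×24 integer matrix of rank 9; reducing to Smith normal form yields diagonal entries (1,1,1,1,1,1,1,1,1).

Boundary ∂_2: C_2 → C_1 acts by ∂[p,q,r] = [q,r] − [p,r] + [p,q]. For instance
  ∂[2,4,8] = [4,8] − [2,8] + [2,4],
  ∂[4,5,7] = [5,7] − [4,7] + [4,5].
This gives a 24×16 integer matrix of rank 15; reducing to Smith normal form yields diagonal entries (1,1,1,1,1,1,1,1,1,1,1,1,1,1,2).

From H_k ≅ ker(∂_k) / im(∂_{k+1}) we obtain:

  H_0: rank C_0 − rank ∂_1 = 11 − 9 = 2, and the invariant factors of ∂_1 are all 1, so H_0 ≅ Z^2.
  H_1: rank ker ∂_1 − rank ∂_2 = (24 − 9) − 15 = 0, and ∂_2 has invariant factor 2 > 1, so H_1 ≅ Z/2.
  H_2: rank ker ∂_2 − rank ∂_3 = (16 − 15) − 0 = 1, and there is no ∂_3, so H_2 ≅ Z.

As a check, the Euler characteristic is 11 − 24 + 16 = 3, which agrees with 2 − 0 + 1 = 3.

H_0 ≅ Z^2,  H_1 ≅ Z/2,  H_2 ≅ Z.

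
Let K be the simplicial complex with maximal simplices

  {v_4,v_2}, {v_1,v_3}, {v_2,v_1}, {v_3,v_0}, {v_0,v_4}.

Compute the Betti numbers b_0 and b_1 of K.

b_0 = 1, b_1 = 1.

We work with the vertex ordering v_0 < v_1 < v_2 < v_3 < v_4. The simplices of K, each written with vertices in increasing order, are:

  0-simplices (5): [v_0], [v_1], [v_2], [v_3], [v_4]
  1-simplices (5): [v_0,v_3], [v_0,v_4], [v_1,v_2], [v_1,v_3], [v_2,v_4]

so the chain groups are C_0 ≅ Z^5, C_1 ≅ Z^5.

∂_1: C_1 → C_0 is given by ∂[p,q] = [q] − [p]. For instance
  ∂[v_1,v_3] = [v_3] − [v_1].
This gives a 5×5 integer matrix of rank 4; reducing to Smith normal form yields diagonal entries (1,1,1,1).

Reading off H_k = ker ∂_k / im ∂_{k+1}:

  H_0: rank C_0 − rank ∂_1 = 5 − 4 = 1, and the invariant factors of ∂_1 are all 1, so H_0 ≅ Z.
  H_1: rank ker ∂_1 − rank ∂_2 = (5 − 4) − 0 = 1, and there is no ∂_2, so H_1 ≅ Z.

Hence the Betti numbers are b_0 = 1, b_1 = 1.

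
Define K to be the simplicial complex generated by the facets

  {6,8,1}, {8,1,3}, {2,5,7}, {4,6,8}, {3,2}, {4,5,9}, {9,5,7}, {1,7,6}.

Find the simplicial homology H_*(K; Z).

Order the vertices as 1 < 2 < 3 < 4 < 5 < 6 < 7 < 8 < 9. Listing each simplex with vertices in this order, K has dimension 2 with simplices:

  0-simplices (9): [1], [2], [3], [4], [5], [6], [7], [8], [9]
  1-simplices (17): [1,3], [1,6], [1,7], [1,8], [2,3], [2,5], [2,7], [3,8], [4,5], [4,6], [4,8], [4,9], [5,7], [5,9], [6,7], [6,8], [7,9]
  2-simplices (7): [1,3,8], [1,6,7], [1,6,8], [2,5,7], [4,5,9], [4,6,8], [5,7,9]

giving chain groups C_0 ≅ Z^9, C_1 ≅ Z^17, C_2 ≅ Z^7.

The boundary map ∂_1: C_1 → C_0 is given by ∂[p,q] = [q] − [p]. For instance
  ∂[4,5] = [5] − [4].
The resulting 9×17 matrix has rank 8, and its Smith normal form has invariant factors (1,1,1,1,1,1,1,1).

Boundary ∂_2: C_2 → C_1 sends each 2-simplex [p,q,r] to [q,r] − [p,r] + [p,q]. For instance
  ∂[1,6,8] = [6,8] − [1,8] + [1,6],
  ∂[4,6,8] = [6,8] − [4,8] + [4,6].
The 17×7 boundary matrix has rank 7 and Smith normal form diag(1,1,1,1,1,1,1).

Reading off H_k = ker ∂_k / im ∂_{k+1}:

  H_0: rank C_0 − rank ∂_1 = 9 − 8 = 1, and the invariant factors of ∂_1 are all 1, so H_0 = Z.
  H_1: rank ker ∂_1 − rank ∂_2 = (17 − 8) − 7 = 2, and the invariant factors of ∂_2 are all 1, so H_1 = Z^2.
  H_2: rank ker ∂_2 − rank ∂_3 = (7 − 7) − 0 = 0, and there is no ∂_3, so H_2 = 0.

H_0 ≅ Z,  H_1 ≅ Z^2,  H_2 = 0.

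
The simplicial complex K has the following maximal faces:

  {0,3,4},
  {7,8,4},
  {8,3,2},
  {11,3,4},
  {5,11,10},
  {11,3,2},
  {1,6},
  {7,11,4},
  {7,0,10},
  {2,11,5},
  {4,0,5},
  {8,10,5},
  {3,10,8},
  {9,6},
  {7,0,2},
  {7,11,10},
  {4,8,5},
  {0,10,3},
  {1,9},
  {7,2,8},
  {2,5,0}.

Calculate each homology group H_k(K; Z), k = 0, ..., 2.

We work with the vertex ordering 0 < 1 < 2 < 3 < 4 < 5 < 6 < 7 < 8 < 9 < 10 < 11. The simplices of K, each written with vertices in increasing order, are:

  0-simplices (12): [0], [1], [2], [3], [4], [5], [6], [7], [8], [9], [10], [11]
  1-simplices (30): (30 of them)
  2-simplices (18): (18 of them)

Hence C_0 ≅ Z^12, C_1 ≅ Z^30, C_2 ≅ Z^18.

Boundary ∂_1: C_1 → C_0 is given by ∂[p,q] = [q] − [p]. For instance
  ∂[2,8] = [8] − [2].
The 12×30 boundary matrix has rank 10 and Smith normal form diag(1,1,1,1,1,1,1,1,1,1).

Boundary ∂_2: C_2 → C_1 sends each 2-simplex [p,q,r] to [q,r] − [p,r] + [p,q]. For instance
  ∂[2,3,11] = [3,11] − [2,11] + [2,3],
  ∂[0,7,10] = [7,10] − [0,10] + [0,7].
As a 30×18 matrix over Z this has rank 17, with invariant factors (1,1,1,1,1,1,1,1,1,1,1,1,1,1,1,1,1).

Reading off H_k = ker ∂_k / im ∂_{k+1}:

  H_0: rank C_0 − rank ∂_1 = 12 − 10 = 2, and the invariant factors of ∂_1 are all 1, so H_0 ≅ Z^2.
  H_1: rank ker ∂_1 − rank ∂_2 = (30 − 10) − 17 = 3, and the invariant factors of ∂_2 are all 1, so H_1 ≅ Z^3.
  H_2: rank ker ∂_2 − rank ∂_3 = (18 − 17) − 0 = 1, and there is no ∂_3, so H_2 ≅ Z.

As a check, the Euler characteristic is 12 − 30 + 18 = 0, which agrees with 2 − 3 + 1 = 0.

H_0 = Z^2,  H_1 = Z^3,  H_2 = Z.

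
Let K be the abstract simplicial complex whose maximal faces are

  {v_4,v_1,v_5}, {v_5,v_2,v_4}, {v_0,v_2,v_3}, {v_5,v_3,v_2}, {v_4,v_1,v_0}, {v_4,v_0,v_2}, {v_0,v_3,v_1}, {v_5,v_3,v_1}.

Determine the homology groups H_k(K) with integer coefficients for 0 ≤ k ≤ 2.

H_0 ≅ Z,  H_1 = 0,  H_2 ≅ Z.

Fix the vertex order v_0 < v_1 < v_2 < v_3 < v_4 < v_5 and write every simplex with vertices in increasing order. Then dim K = 2 and the simplices of K are:

  0-simplices (6): [v_0], [v_1], [v_2], [v_3], [v_4], [v_5]
  1-simplices (12): [v_0,v_1], [v_0,v_2], [v_0,v_3], [v_0,v_4], [v_1,v_3], [v_1,v_4], [v_1,v_5], [v_2,v_3], [v_2,v_4], [v_2,v_5], [v_3,v_5], [v_4,v_5]
  2-simplices (8): [v_0,v_1,v_3], [v_0,v_1,v_4], [v_0,v_2,v_3], [v_0,v_2,v_4], [v_1,v_3,v_5], [v_1,v_4,v_5], [v_2,v_3,v_5], [v_2,v_4,v_5]

Hence C_0 ≅ Z^6, C_1 ≅ Z^12, C_2 ≅ Z^8.

Boundary ∂_1: C_1 → C_0 sends each edge [p,q] (with p < q) to q − p. For instance
  ∂[v_4,v_5] = [v_5] − [v_4].
As a 6×12 matrix over Z this has rank 5, with invariant factors (1,1,1,1,1).

Boundary ∂_2: C_2 → C_1 maps a triangle to the signed sum of its edges. For instance
  ∂[v_2,v_3,v_5] = [v_3,v_5] − [v_2,v_5] + [v_2,v_3],
  ∂[v_0,v_1,v_4] = [v_1,v_4] − [v_0,v_4] + [v_0,v_1].
The 12×8 boundary matrix has rank 7 and Smith normal form diag(1,1,1,1,1,1,1).

From H_k ≅ ker(∂_k) / im(∂_{k+1}) we obtain:

  H_0: rank C_0 − rank ∂_1 = 6 − 5 = 1, and the invariant factors of ∂_1 are all 1, so H_0 ≅ Z.
  H_1: rank ker ∂_1 − rank ∂_2 = (12 − 5) − 7 = 0, and the invariant factors of ∂_2 are all 1, so H_1 ≅ 0.
  H_2: rank ker ∂_2 − rank ∂_3 = (8 − 7) − 0 = 1, and there is no ∂_3, so H_2 ≅ Z.

As a check, the Euler characteristic is 6 − 12 + 8 = 2, which agrees with 1 − 0 + 1 = 2.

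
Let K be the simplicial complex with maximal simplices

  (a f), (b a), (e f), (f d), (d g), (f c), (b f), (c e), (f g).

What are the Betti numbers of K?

We work with the vertex ordering a < b < c < d < e < f < g. The simplices of K, each written with vertices in increasing order, are:

  0-simplices (7): a, b, c, d, e, f, g
  1-simplices (9): ab, af, bf, ce, cf, df, dg, ef, fg

giving chain groups C_0 ≅ Z^7, C_1 ≅ Z^9.

∂_1: C_1 → C_0 sends each edge [p,q] (with p < q) to q − p.
The resulting 7×9 matrix has rank 6, and its Smith normal form has invariant factors (1,1,1,1,1,1).

Computing H_k = (kernel of ∂_k) / (image of ∂_{k+1}):

  H_0: rank C_0 − rank ∂_1 = 7 − 6 = 1, and the invariant factors of ∂_1 are all 1, so H_0 ≅ Z.
  H_1: rank ker ∂_1 − rank ∂_2 = (9 − 6) − 0 = 3, and there is no ∂_2, so H_1 ≅ Z^3.

As a check, the Euler characteristic is 7 − 9 = -2, which agrees with 1 − 3 = -2.

Hence the Betti numbers are b_0 = 1, b_1 = 3.

b_0 = 1, b_1 = 3.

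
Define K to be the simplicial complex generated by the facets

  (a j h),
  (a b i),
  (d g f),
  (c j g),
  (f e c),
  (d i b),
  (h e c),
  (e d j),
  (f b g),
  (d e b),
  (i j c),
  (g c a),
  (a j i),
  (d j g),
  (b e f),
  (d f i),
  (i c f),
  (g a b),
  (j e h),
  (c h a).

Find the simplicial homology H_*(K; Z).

Take the total order a < b < c < d < e < f < g < h < i < j on the vertex set. Then K (dimension 2) consists of the simplices:

  0-simplices (10): a, b, c, d, e, f, g, h, i, j
  1-simplices (30): ab, ac, ag, ah, ai, aj, bd, be, bf, bg, bi, ce, cf, cg, ch, ci, cj, de, df, dg, di, dj, ef, eh, ej, fg, fi, gj, hj, ij
  2-simplices (20): abg, abi, acg, ach, ahj, aij, bde, bdi, bef, bfg, cef, ceh, cfi, cgj, cij, dej, dfg, dfi, dgj, ehj

so the chain groups are C_0 ≅ Z^10, C_1 ≅ Z^30, C_2 ≅ Z^20.

∂_1: C_1 → C_0 maps an edge to its endpoints' difference, ∂[p,q] = q − p.
As a 10×30 matrix over Z this has rank 9, with invariant factors (1,1,1,1,1,1,1,1,1).

∂_2: C_2 → C_1 maps a triangle to the signed sum of its edges. For instance
  ∂ahj = hj − aj + ah,
  ∂ceh = eh − ch + ce.
This gives a 30×20 integer matrix of rank 20; reducing to Smith normal form yields diagonal entries (1,1,1,1,1,1,1,1,1,1,1,1,1,1,1,1,1,1,1,2).

Now H_k = ker ∂_k / im ∂_{k+1}, so:

  H_0: rank C_0 − rank ∂_1 = 10 − 9 = 1, and the invariant factors of ∂_1 are all 1, so H_0 ≅ Z.
  H_1: rank ker ∂_1 − rank ∂_2 = (30 − 9) − 20 = 1, and ∂_2 has invariant factor 2 > 1, so H_1 ≅ Z ⊕ Z_2.
  H_2: rank ker ∂_2 − rank ∂_3 = (20 − 20) − 0 = 0, and there is no ∂_3, so H_2 ≅ 0.

(K is a triangulation of the Klein bottle.)

H_0 = Z,  H_1 = Z ⊕ Z_2,  H_2 = 0.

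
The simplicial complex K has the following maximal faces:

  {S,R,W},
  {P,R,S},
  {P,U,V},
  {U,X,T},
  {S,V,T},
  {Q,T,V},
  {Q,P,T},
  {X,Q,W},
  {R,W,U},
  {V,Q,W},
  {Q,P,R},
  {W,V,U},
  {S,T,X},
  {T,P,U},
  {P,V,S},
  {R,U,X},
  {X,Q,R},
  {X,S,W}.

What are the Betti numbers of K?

b_0 = 1, b_1 = 1, b_2 = 0.

K has 9 vertices, 27 edges, 18 triangles.
rank ∂_0 = 0, rank ∂_1 = 8 ⇒ b_0 = 9 − 0 − 8 = 1; all invariant factors of ∂_1 are 1 so no torsion. So H_0 = Z.
rank ∂_1 = 8, rank ∂_2 = 18 ⇒ b_1 = 27 − 8 − 18 = 1; ∂_2 has invariant factor(s) [2] giving torsion. So H_1 = Z × Z/2.
rank ∂_2 = 18, rank ∂_3 = 0 ⇒ b_2 = 18 − 18 − 0 = 0. So H_2 = 0.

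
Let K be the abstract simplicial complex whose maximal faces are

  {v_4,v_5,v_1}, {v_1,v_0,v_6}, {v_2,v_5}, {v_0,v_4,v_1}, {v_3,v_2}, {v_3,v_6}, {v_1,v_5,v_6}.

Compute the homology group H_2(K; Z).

Order the vertices as v_0 < v_1 < v_2 < v_3 < v_4 < v_5 < v_6. Listing each simplex with vertices in this order, K has dimension 2 with simplices:

  0-simplices (7): [v_0], [v_1], [v_2], [v_3], [v_4], [v_5], [v_6]
  1-simplices (11): [v_0,v_1], [v_0,v_4], [v_0,v_6], [v_1,v_4], [v_1,v_5], [v_1,v_6], [v_2,v_3], [v_2,v_5], [v_3,v_6], [v_4,v_5], [v_5,v_6]
  2-simplices (4): [v_0,v_1,v_4], [v_0,v_1,v_6], [v_1,v_4,v_5], [v_1,v_5,v_6]

giving chain groups C_0 ≅ Z^7, C_1 ≅ Z^11, C_2 ≅ Z^4.

∂_1: C_1 → C_0 is given by ∂[p,q] = [q] − [p]. For instance
  ∂[v_0,v_4] = [v_4] − [v_0].
As a 7×11 matrix over Z this has rank 6, with invariant factors (1,1,1,1,1,1).

Boundary ∂_2: C_2 → C_1 acts by ∂[p,q,r] = [q,r] − [p,r] + [p,q]. For instance
  ∂[v_0,v_1,v_6] = [v_1,v_6] − [v_0,v_6] + [v_0,v_1],
  ∂[v_0,v_1,v_4] = [v_1,v_4] − [v_0,v_4] + [v_0,v_1].
This gives a 11×4 integer matrix of rank 4; reducing to Smith normal form yields diagonal entries (1,1,1,1).

From H_k ≅ ker(∂_k) / im(∂_{k+1}) we obtain:

  H_2: rank ker ∂_2 − rank ∂_3 = (4 − 4) − 0 = 0, and there is no ∂_3, so H_2 = 0.

H_2 ≅ 0.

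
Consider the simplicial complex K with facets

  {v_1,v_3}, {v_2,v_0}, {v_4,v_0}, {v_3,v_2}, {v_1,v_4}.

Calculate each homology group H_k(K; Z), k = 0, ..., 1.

Order the vertices as v_0 < v_1 < v_2 < v_3 < v_4. Listing each simplex with vertices in this order, K has dimension 1 with simplices:

  0-simplices (5): [v_0], [v_1], [v_2], [v_3], [v_4]
  1-simplices (5): [v_0,v_2], [v_0,v_4], [v_1,v_3], [v_1,v_4], [v_2,v_3]

giving chain groups C_0 ≅ Z^5, C_1 ≅ Z^5.

Boundary ∂_1: C_1 → C_0 is given by ∂[p,q] = [q] − [p].
As a 5×5 matrix over Z this has rank 4, with invariant factors (1,1,1,1).

Now H_k = ker ∂_k / im ∂_{k+1}, so:

  H_0: rank C_0 − rank ∂_1 = 5 − 4 = 1, and the invariant factors of ∂_1 are all 1, so H_0 = Z.
  H_1: rank ker ∂_1 − rank ∂_2 = (5 − 4) − 0 = 1, and there is no ∂_2, so H_1 = Z.

(K is a triangulation of the circle S^1.)

H_0 ≅ Z,  H_1 ≅ Z.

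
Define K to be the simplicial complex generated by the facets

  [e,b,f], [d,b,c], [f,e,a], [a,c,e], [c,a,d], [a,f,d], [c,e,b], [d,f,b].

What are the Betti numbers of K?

b_0 = 1, b_1 = 0, b_2 = 1.

Fix the vertex order a < b < c < d < e < f and write every simplex with vertices in increasing order. Then dim K = 2 and the simplices of K are:

  0-simplices (6): a, b, c, d, e, f
  1-simplices (12): ac, ad, ae, af, bc, bd, be, bf, cd, ce, df, ef
  2-simplices (8): acd, ace, adf, aef, bcd, bce, bdf, bef

giving chain groups C_0 ≅ Z^6, C_1 ≅ Z^12, C_2 ≅ Z^8.

∂_1: C_1 → C_0 sends each edge [p,q] (with p < q) to q − p. For instance
  ∂be = e − b.
This gives a 6×12 integer matrix of rank 5; reducing to Smith normal form yields diagonal entries (1,1,1,1,1).

The boundary map ∂_2: C_2 → C_1 sends each 2-simplex [p,q,r] to [q,r] − [p,r] + [p,q]. For instance
  ∂bdf = df − bf + bd,
  ∂bce = ce − be + bc.
This gives a 12×8 integer matrix of rank 7; reducing to Smith normal form yields diagonal entries (1,1,1,1,1,1,1).

From H_k ≅ ker(∂_k) / im(∂_{k+1}) we obtain:

  H_0: rank C_0 − rank ∂_1 = 6 − 5 = 1, and the invariant factors of ∂_1 are all 1, so H_0 = Z.
  H_1: rank ker ∂_1 − rank ∂_2 = (12 − 5) − 7 = 0, and the invariant factors of ∂_2 are all 1, so H_1 = 0.
  H_2: rank ker ∂_2 − rank ∂_3 = (8 − 7) − 0 = 1, and there is no ∂_3, so H_2 = Z.

Hence the Betti numbers are b_0 = 1, b_1 = 0, b_2 = 1.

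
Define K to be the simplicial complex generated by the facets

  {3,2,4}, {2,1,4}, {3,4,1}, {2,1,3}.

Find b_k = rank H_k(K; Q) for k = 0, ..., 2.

Order the vertices as 1 < 2 < 3 < 4. Listing each simplex with vertices in this order, K has dimension 2 with simplices:

  0-simplices (4): [1], [2], [3], [4]
  1-simplices (6): [1,2], [1,3], [1,4], [2,3], [2,4], [3,4]
  2-simplices (4): [1,2,3], [1,2,4], [1,3,4], [2,3,4]

so the chain groups are C_0 ≅ Z^4, C_1 ≅ Z^6, C_2 ≅ Z^4.

Boundary ∂_1: C_1 → C_0 is given by ∂[p,q] = [q] − [p]. For instance
  ∂[1,3] = [3] − [1].
The 4×6 boundary matrix has rank 3 and Smith normal form diag(1,1,1).

Boundary ∂_2: C_2 → C_1 acts by ∂[p,q,r] = [q,r] − [p,r] + [p,q]. For instance
  ∂[1,3,4] = [3,4] − [1,4] + [1,3],
  ∂[1,2,3] = [2,3] − [1,3] + [1,2].
The resulting 6×4 matrix has rank 3, and its Smith normal form has invariant factors (1,1,1).

From H_k ≅ ker(∂_k) / im(∂_{k+1}) we obtain:

  H_0: rank C_0 − rank ∂_1 = 4 − 3 = 1, and the invariant factors of ∂_1 are all 1, so H_0 = Z.
  H_1: rank ker ∂_1 − rank ∂_2 = (6 − 3) − 3 = 0, and the invariant factors of ∂_2 are all 1, so H_1 = 0.
  H_2: rank ker ∂_2 − rank ∂_3 = (4 − 3) − 0 = 1, and there is no ∂_3, so H_2 = Z.

As a check, the Euler characteristic is 4 − 6 + 4 = 2, which agrees with 1 − 0 + 1 = 2.

Hence the Betti numbers are b_0 = 1, b_1 = 0, b_2 = 1.

b_0 = 1, b_1 = 0, b_2 = 1.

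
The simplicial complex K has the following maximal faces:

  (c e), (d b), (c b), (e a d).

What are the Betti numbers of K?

b_0 = 1, b_1 = 1, b_2 = 0.

Order the vertices as a < b < c < d < e. Listing each simplex with vertices in this order, K has dimension 2 with simplices:

  0-simplices (5): a, b, c, d, e
  1-simplices (6): ad, ae, bc, bd, ce, de
  2-simplices (1): ade

Hence C_0 ≅ Z^5, C_1 ≅ Z^6, C_2 ≅ Z^1.

∂_1: C_1 → C_0 sends each edge [p,q] (with p < q) to q − p.
The resulting 5×6 matrix has rank 4, and its Smith normal form has invariant factors (1,1,1,1).

∂_2: C_2 → C_1 sends each 2-simplex [p,q,r] to [q,r] − [p,r] + [p,q]. For instance
  ∂ade = de − ae + ad.
The resulting 6×1 matrix has rank 1, and its Smith normal form has invariant factors (1).

Now H_k = ker ∂_k / im ∂_{k+1}, so:

  H_0: rank C_0 − rank ∂_1 = 5 − 4 = 1, and the invariant factors of ∂_1 are all 1, so H_0 ≅ Z.
  H_1: rank ker ∂_1 − rank ∂_2 = (6 − 4) − 1 = 1, and the invariant factors of ∂_2 are all 1, so H_1 ≅ Z.
  H_2: rank ker ∂_2 − rank ∂_3 = (1 − 1) − 0 = 0, and there is no ∂_3, so H_2 ≅ 0.

As a check, the Euler characteristic is 5 − 6 + 1 = 0, which agrees with 1 − 1 + 0 = 0.

Hence the Betti numbers are b_0 = 1, b_1 = 1, b_2 = 0.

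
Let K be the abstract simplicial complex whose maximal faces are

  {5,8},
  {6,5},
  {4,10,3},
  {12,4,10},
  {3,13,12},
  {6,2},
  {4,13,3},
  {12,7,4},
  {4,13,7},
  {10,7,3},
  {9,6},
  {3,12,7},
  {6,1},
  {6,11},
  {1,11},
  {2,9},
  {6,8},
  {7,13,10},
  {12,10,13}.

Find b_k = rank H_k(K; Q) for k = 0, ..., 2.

Take the total order 1 < 2 < 3 < 4 < 5 < 6 < 7 < 8 < 9 < 10 < 11 < 12 < 13 on the vertex set. Then K (dimension 2) consists of the simplices:

  0-simplices (13): [1], [2], [3], [4], [5], [6], [7], [8], [9], [10], [11], [12], [13]
  1-simplices (24): (24 of them)
  2-simplices (10): [3,4,10], [3,4,13], [3,7,10], [3,7,12], [3,12,13], [4,7,12], [4,7,13], [4,10,12], [7,10,13], [10,12,13]

so the chain groups are C_0 ≅ Z^13, C_1 ≅ Z^24, C_2 ≅ Z^10.

The boundary map ∂_1: C_1 → C_0 sends each edge [p,q] (with p < q) to q − p.
The 13×24 boundary matrix has rank 11 and Smith normal form diag(1,1,1,1,1,1,1,1,1,1,1).

∂_2: C_2 → C_1 acts by ∂[p,q,r] = [q,r] − [p,r] + [p,q]. For instance
  ∂[10,12,13] = [12,13] − [10,13] + [10,12],
  ∂[3,7,12] = [7,12] − [3,12] + [3,7].
As a 24×10 matrix over Z this has rank 10, with invariant factors (1,1,1,1,1,1,1,1,1,2).

Computing H_k = (kernel of ∂_k) / (image of ∂_{k+1}):

  H_0: rank C_0 − rank ∂_1 = 13 − 11 = 2, and the invariant factors of ∂_1 are all 1, so H_0 = Z^2.
  H_1: rank ker ∂_1 − rank ∂_2 = (24 − 11) − 10 = 3, and ∂_2 has invariant factor 2 > 1, so H_1 = Z^3 × Z/2.
  H_2: rank ker ∂_2 − rank ∂_3 = (10 − 10) − 0 = 0, and there is no ∂_3, so H_2 = 0.

Hence the Betti numbers are b_0 = 2, b_1 = 3, b_2 = 0.

b_0 = 2, b_1 = 3, b_2 = 0.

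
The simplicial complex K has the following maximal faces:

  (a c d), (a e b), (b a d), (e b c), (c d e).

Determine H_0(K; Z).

K has 5 vertices, 10 edges, 5 triangles.
rank ∂_0 = 0, rank ∂_1 = 4 ⇒ b_0 = 5 − 0 − 4 = 1; all invariant factors of ∂_1 are 1 so no torsion. So H_0 = Z.

H_0 ≅ Z.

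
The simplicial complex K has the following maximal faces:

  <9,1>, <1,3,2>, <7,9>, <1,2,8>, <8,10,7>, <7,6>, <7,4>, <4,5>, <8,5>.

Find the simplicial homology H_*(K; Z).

H_0 = Z,  H_1 = Z^2,  H_2 = 0.

We work with the vertex ordering 1 < 2 < 3 < 4 < 5 < 6 < 7 < 8 < 9 < 10. The simplices of K, each written with vertices in increasing order, are:

  0-simplices (10): [1], [2], [3], [4], [5], [6], [7], [8], [9], [10]
  1-simplices (14): [1,2], [1,3], [1,8], [1,9], [2,3], [2,8], [4,5], [4,7], [5,8], [6,7], [7,8], [7,9], [7,10], [8,10]
  2-simplices (3): [1,2,3], [1,2,8], [7,8,10]

giving chain groups C_0 ≅ Z^10, C_1 ≅ Z^14, C_2 ≅ Z^3.

The boundary map ∂_1: C_1 → C_0 maps an edge to its endpoints' difference, ∂[p,q] = q − p.
This gives a 10×14 integer matrix of rank 9; reducing to Smith normal form yields diagonal entries (1,1,1,1,1,1,1,1,1).

∂_2: C_2 → C_1 sends each 2-simplex [p,q,r] to [q,r] − [p,r] + [p,q]. For instance
  ∂[1,2,3] = [2,3] − [1,3] + [1,2],
  ∂[7,8,10] = [8,10] − [7,10] + [7,8].
The resulting 14×3 matrix has rank 3, and its Smith normal form has invariant factors (1,1,1).

Reading off H_k = ker ∂_k / im ∂_{k+1}:

  H_0: rank C_0 − rank ∂_1 = 10 − 9 = 1, and the invariant factors of ∂_1 are all 1, so H_0 = Z.
  H_1: rank ker ∂_1 − rank ∂_2 = (14 − 9) − 3 = 2, and the invariant factors of ∂_2 are all 1, so H_1 = Z^2.
  H_2: rank ker ∂_2 − rank ∂_3 = (3 − 3) − 0 = 0, and there is no ∂_3, so H_2 = 0.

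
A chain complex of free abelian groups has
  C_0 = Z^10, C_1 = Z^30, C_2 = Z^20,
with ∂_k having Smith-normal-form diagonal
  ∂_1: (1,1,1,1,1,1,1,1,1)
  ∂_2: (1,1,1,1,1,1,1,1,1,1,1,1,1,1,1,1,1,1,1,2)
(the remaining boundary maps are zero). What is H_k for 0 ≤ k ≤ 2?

H_0: b_0 = 10 − 0 − 9 = 1; torsion from ∂_1 factors > 1: none. So H_0 = Z.
H_1: b_1 = 30 − 9 − 20 = 1; torsion from ∂_2 factors > 1: [2]. So H_1 = Z ⊕ Z_2.
H_2: b_2 = 20 − 20 − 0 = 0; torsion from ∂_3 factors > 1: none. So H_2 = 0.

H_0 = Z,  H_1 = Z ⊕ Z_2,  H_2 = 0.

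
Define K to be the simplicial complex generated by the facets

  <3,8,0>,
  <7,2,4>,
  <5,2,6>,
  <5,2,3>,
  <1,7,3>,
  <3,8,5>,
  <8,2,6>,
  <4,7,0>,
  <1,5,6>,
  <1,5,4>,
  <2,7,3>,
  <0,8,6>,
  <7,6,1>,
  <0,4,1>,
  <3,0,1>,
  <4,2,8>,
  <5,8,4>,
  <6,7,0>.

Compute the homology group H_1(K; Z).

H_1 ≅ Z ⊕ Z/2.

Take the total order 0 < 1 < 2 < 3 < 4 < 5 < 6 < 7 < 8 on the vertex set. Then K (dimension 2) consists of the simplices:

  0-simplices (9): [0], [1], [2], [3], [4], [5], [6], [7], [8]
  1-simplices (27): (27 of them)
  2-simplices (18): [0,1,3], [0,1,4], [0,3,8], [0,4,7], [0,6,7], [0,6,8], [1,3,7], [1,4,5], [1,5,6], [1,6,7], [2,3,5], [2,3,7], [2,4,7], [2,4,8], [2,5,6], [2,6,8], [3,5,8], [4,5,8]

giving chain groups C_0 ≅ Z^9, C_1 ≅ Z^27, C_2 ≅ Z^18.

Boundary ∂_1: C_1 → C_0 is given by ∂[p,q] = [q] − [p]. For instance
  ∂[2,8] = [8] − [2].
This gives a 9×27 integer matrix of rank 8; reducing to Smith normal form yields diagonal entries (1,1,1,1,1,1,1,1).

∂_2: C_2 → C_1 sends each 2-simplex [p,q,r] to [q,r] − [p,r] + [p,q]. For instance
  ∂[1,4,5] = [4,5] − [1,5] + [1,4],
  ∂[3,5,8] = [5,8] − [3,8] + [3,5].
This gives a 27×18 integer matrix of rank 18; reducing to Smith normal form yields diagonal entries (1,1,1,1,1,1,1,1,1,1,1,1,1,1,1,1,1,2).

Computing H_k = (kernel of ∂_k) / (image of ∂_{k+1}):

  H_1: rank ker ∂_1 − rank ∂_2 = (27 − 8) − 18 = 1, and ∂_2 has invariant factor 2 > 1, so H_1 = Z ⊕ Z/2.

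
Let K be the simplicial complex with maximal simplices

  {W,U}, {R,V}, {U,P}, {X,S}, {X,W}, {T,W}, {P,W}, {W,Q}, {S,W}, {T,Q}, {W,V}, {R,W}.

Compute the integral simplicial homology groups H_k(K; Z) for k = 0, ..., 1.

K has 9 vertices, 12 edges.
rank ∂_0 = 0, rank ∂_1 = 8 ⇒ b_0 = 9 − 0 − 8 = 1; all invariant factors of ∂_1 are 1 so no torsion. So H_0 = Z.
rank ∂_1 = 8, rank ∂_2 = 0 ⇒ b_1 = 12 − 8 − 0 = 4. So H_1 = Z^4.

H_0 = Z,  H_1 = Z^4.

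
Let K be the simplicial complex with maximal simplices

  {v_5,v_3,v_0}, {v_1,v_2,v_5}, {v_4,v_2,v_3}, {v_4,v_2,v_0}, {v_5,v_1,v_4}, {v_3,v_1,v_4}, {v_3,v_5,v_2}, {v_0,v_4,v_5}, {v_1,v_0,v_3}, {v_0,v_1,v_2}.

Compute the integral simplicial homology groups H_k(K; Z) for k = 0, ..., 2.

Fix the vertex order v_0 < v_1 < v_2 < v_3 < v_4 < v_5 and write every simplex with vertices in increasing order. Then dim K = 2 and the simplices of K are:

  0-simplices (6): [v_0], [v_1], [v_2], [v_3], [v_4], [v_5]
  1-simplices (15): (15 of them)
  2-simplices (10): [v_0,v_1,v_2], [v_0,v_1,v_3], [v_0,v_2,v_4], [v_0,v_3,v_5], [v_0,v_4,v_5], [v_1,v_2,v_5], [v_1,v_3,v_4], [v_1,v_4,v_5], [v_2,v_3,v_4], [v_2,v_3,v_5]

so the chain groups are C_0 ≅ Z^6, C_1 ≅ Z^15, C_2 ≅ Z^10.

Boundary ∂_1: C_1 → C_0 maps an edge to its endpoints' difference, ∂[p,q] = q − p. For instance
  ∂[v_0,v_3] = [v_3] − [v_0].
As a 6×15 matrix over Z this has rank 5, with invariant factors (1,1,1,1,1).

Boundary ∂_2: C_2 → C_1 maps a triangle to the signed sum of its edges. For instance
  ∂[v_2,v_3,v_4] = [v_3,v_4] − [v_2,v_4] + [v_2,v_3],
  ∂[v_0,v_2,v_4] = [v_2,v_4] − [v_0,v_4] + [v_0,v_2].
The resulting 15×10 matrix has rank 10, and its Smith normal form has invariant factors (1,1,1,1,1,1,1,1,1,2).

From H_k ≅ ker(∂_k) / im(∂_{k+1}) we obtain:

  H_0: rank C_0 − rank ∂_1 = 6 − 5 = 1, and the invariant factors of ∂_1 are all 1, so H_0 ≅ Z.
  H_1: rank ker ∂_1 − rank ∂_2 = (15 − 5) − 10 = 0, and ∂_2 has invariant factor 2 > 1, so H_1 ≅ Z/2.
  H_2: rank ker ∂_2 − rank ∂_3 = (10 − 10) − 0 = 0, and there is no ∂_3, so H_2 ≅ 0.

(K is a triangulation of the real projective plane RP^2.)

H_0 = Z,  H_1 = Z/2,  H_2 = 0.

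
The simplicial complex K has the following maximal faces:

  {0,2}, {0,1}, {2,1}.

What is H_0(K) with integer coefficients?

Fix the vertex order 0 < 1 < 2 and write every simplex with vertices in increasing order. Then dim K = 1 and the simplices of K are:

  0-simplices (3): [0], [1], [2]
  1-simplices (3): [0,1], [0,2], [1,2]

Hence C_0 ≅ Z^3, C_1 ≅ Z^3.

The boundary map ∂_1: C_1 → C_0 maps an edge to its endpoints' difference, ∂[p,q] = q − p. For instance
  ∂[0,1] = [1] − [0].
The 3×3 boundary matrix has rank 2 and Smith normal form diag(1,1).

Now H_k = ker ∂_k / im ∂_{k+1}, so:

  H_0: rank C_0 − rank ∂_1 = 3 − 2 = 1, and the invariant factors of ∂_1 are all 1, so H_0 ≅ Z.

(K is a triangulation of the circle S^1.)

H_0 = Z.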